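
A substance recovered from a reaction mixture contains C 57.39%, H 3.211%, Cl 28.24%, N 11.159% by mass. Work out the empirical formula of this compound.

C6H4ClN

Assume 100 g: 57.39 g C, 3.211 g H, 28.24 g Cl, 11.159 g N.
n(C) = 57.39/12.01 = 4.779, n(H) = 3.211/1.008 = 3.186, n(Cl) = 28.24/35.45 = 0.7966, n(N) = 11.159/14.01 = 0.7965
Divide by the smallest (0.7965 mol N): C 5.999, H 3.999, Cl 1.000, N 1.000
→ C6H4ClN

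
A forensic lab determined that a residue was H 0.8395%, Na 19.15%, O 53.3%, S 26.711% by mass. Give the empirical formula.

Assume 100 g: 0.8395 g H, 19.15 g Na, 53.3 g O, 26.711 g S.
H: 0.8395 g ÷ 1.008 g/mol = 0.8328 mol
Na: 19.15 g ÷ 22.99 g/mol = 0.833 mol
O: 53.3 g ÷ 16.00 g/mol = 3.331 mol
S: 26.711 g ÷ 32.07 g/mol = 0.8329 mol
Ratios (÷ 0.8328): H 1.000, Na 1.000, O 4.000, S 1.000
≈ 1:1:4:1 → HNaO4S

HNaO4S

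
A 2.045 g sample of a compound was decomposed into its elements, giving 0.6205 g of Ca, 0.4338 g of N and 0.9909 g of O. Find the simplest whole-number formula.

CaN2O4

Ca: 0.6205 g ÷ 40.08 g/mol = 0.01548 mol
N: 0.4338 g ÷ 14.01 g/mol = 0.03096 mol
O: 0.9909 g ÷ 16.00 g/mol = 0.06193 mol
Divide by the smallest (0.01548 mol Ca): Ca 1.000, N 2.000, O 4.000
→ CaN2O4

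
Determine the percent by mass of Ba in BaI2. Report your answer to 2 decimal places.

Molar mass = 1(137.33) + 2(126.90) = 391.130 g/mol
Mass of Ba per mole = 1 × 137.33 = 137.330 g
% Ba = 137.330 / 391.130 × 100 = 35.11%

35.11%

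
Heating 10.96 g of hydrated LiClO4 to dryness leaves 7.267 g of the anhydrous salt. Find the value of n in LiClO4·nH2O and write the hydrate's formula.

Mass of water lost = 10.96 − 7.267 = 3.693 g → 3.693 / 18.02 = 0.2049 mol H2O
Molar mass of LiClO4 = 106.39 g/mol → mol LiClO4 = 7.267 / 106.39 = 0.06831
n = 0.2049 / 0.06831 = 3.00 ≈ 3 → LiClO4·3H2O

LiClO4·3H2O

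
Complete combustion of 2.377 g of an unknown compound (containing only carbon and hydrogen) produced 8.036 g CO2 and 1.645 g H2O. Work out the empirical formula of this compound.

CH

mol C = 8.036 / 44.01 = 0.1826; mass C = 0.1826 × 12.01 = 2.193 g
mol H = 2 × (1.645 / 18.02) = 0.1826; mass H = 0.1826 × 1.008 = 0.1840 g
Divide by the smallest (0.1826 mol H): C 1.000, H 1.000
Ratio ≈ 1:1, so the empirical formula is CH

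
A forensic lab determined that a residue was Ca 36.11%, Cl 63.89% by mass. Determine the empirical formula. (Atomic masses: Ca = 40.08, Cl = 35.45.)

CaCl2

Assume 100 g: 36.11 g Ca, 63.89 g Cl.
Moles — Ca: 36.11 / 40.08 = 0.9009 mol; Cl: 63.89 / 35.45 = 1.802 mol
Ratios (÷ 0.9009): Ca 1.000, Cl 2.000
→ CaCl2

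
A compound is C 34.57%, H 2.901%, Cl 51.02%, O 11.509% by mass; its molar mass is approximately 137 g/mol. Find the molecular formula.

C4H4Cl2O

Assume 100 g: 34.57 g C, 2.901 g H, 51.02 g Cl, 11.509 g O.
n(C) = 34.57/12.01 = 2.878, n(H) = 2.901/1.008 = 2.878, n(Cl) = 51.02/35.45 = 1.439, n(O) = 11.509/16.00 = 0.7193
Ratios (÷ 0.7193): C 4.002, H 4.001, Cl 2.001, O 1.000
≈ 4:4:2:1 → C4H4Cl2O
Empirical-formula mass = 138.97 g/mol
n = 137 / 138.97 = 0.99 ≈ 1
Molecular formula = empirical formula = C4H4Cl2O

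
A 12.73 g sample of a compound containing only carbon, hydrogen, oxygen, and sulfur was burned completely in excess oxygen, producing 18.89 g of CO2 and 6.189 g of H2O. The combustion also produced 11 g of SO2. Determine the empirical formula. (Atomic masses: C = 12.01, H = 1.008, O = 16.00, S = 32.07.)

mol C = 18.89 / 44.01 = 0.4292; mass C = 0.4292 × 12.01 = 5.155 g
mol H = 2 × (6.189 / 18.02) = 0.6869; mass H = 0.6869 × 1.008 = 0.6924 g
mol S = 11 / 64.07 = 0.1717; mass S = 5.506 g
mass O = 12.73 − (11.35) = 1.377 g → mol O = 0.08604
Divide by the smallest (0.08604 mol O): C 4.989, H 7.983, O 1.000, S 1.995
Ratio ≈ 5:8:1:2, so the empirical formula is C5H8OS2

C5H8OS2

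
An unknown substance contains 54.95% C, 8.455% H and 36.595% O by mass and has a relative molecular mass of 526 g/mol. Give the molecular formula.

Assume 100 g: 54.95 g C, 8.455 g H, 36.595 g O.
n(C) = 54.95/12.01 = 4.575, n(H) = 8.455/1.008 = 8.388, n(O) = 36.595/16.00 = 2.287
Smallest is O at 2.287 mol; normalising gives C 2.000, H 3.667, O 1.000
×3: C 6.00, H 11.00, O 3.00 → C6H11O3
Empirical-formula mass = 131.15 g/mol
n = 526 / 131.15 = 4.01 ≈ 4
Molecular formula = (C6H11O3)×4 = C24H44O12

C24H44O12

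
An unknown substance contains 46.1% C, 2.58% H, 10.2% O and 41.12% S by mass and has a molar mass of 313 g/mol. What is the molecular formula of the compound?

C12H8O2S4

Assume 100 g: 46.1 g C, 2.58 g H, 10.2 g O, 41.12 g S.
n(C) = 46.1/12.01 = 3.838, n(H) = 2.58/1.008 = 2.56, n(O) = 10.2/16.00 = 0.6375, n(S) = 41.12/32.07 = 1.282
Smallest is O at 0.6375 mol; normalising gives C 6.021, H 4.015, O 1.000, S 2.011
≈ 6:4:1:2 → C6H4OS2
Empirical-formula mass = 156.23 g/mol
n = 313 / 156.23 = 2.00 ≈ 2
Molecular formula = (C6H4OS2)×2 = C12H8O2S4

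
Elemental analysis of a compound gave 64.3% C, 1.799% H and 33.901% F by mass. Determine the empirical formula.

Assume 100 g: 64.3 g C, 1.799 g H, 33.901 g F.
n(C) = 64.3/12.01 = 5.354, n(H) = 1.799/1.008 = 1.785, n(F) = 33.901/19.00 = 1.784
Divide by the smallest (1.784 mol F): C 3.001, H 1.000, F 1.000
Ratio ≈ 3:1:1, so the empirical formula is C3HF

C3HF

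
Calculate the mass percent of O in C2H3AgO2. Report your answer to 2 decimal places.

19.17%

Molar mass = 2(12.01) + 3(1.008) + 1(107.87) + 2(16.00) = 166.914 g/mol
Mass of O per mole = 2 × 16.00 = 32.000 g
% O = 32.000 / 166.914 × 100 = 19.17%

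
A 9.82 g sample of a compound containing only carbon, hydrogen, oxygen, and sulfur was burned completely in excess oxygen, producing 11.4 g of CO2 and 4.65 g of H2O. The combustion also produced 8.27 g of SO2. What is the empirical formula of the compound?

mol C = 11.4 / 44.01 = 0.2590; mass C = 0.2590 × 12.01 = 3.111 g
mol H = 2 × (4.65 / 18.02) = 0.5161; mass H = 0.5161 × 1.008 = 0.5202 g
mol S = 8.27 / 64.07 = 0.1291; mass S = 4.140 g
mass O = 9.82 − (7.771) = 2.049 g → mol O = 0.1281
Smallest is O at 0.1281 mol; normalising gives C 2.022, H 4.029, O 1.000, S 1.008
Ratio ≈ 2:4:1:1, so the empirical formula is C2H4OS

C2H4OS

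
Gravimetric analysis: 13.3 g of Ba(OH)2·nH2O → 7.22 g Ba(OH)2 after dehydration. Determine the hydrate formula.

Ba(OH)2·8H2O

Mass of water lost = 13.3 − 7.22 = 6.08 g → 6.08 / 18.02 = 0.3374 mol H2O
Molar mass of Ba(OH)2 = 171.35 g/mol → mol Ba(OH)2 = 7.22 / 171.35 = 0.04214
n = 0.3374 / 0.04214 = 8.01 ≈ 8 → Ba(OH)2·8H2O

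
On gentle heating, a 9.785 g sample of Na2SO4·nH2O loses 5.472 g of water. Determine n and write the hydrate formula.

Mass of anhydrous Na2SO4 = 9.785 − 5.472 = 4.313 g
mol H2O = 5.472 / 18.02 = 0.3037
Molar mass of Na2SO4 = 142.05 g/mol → mol Na2SO4 = 4.313 / 142.05 = 0.03036
n = 0.3037 / 0.03036 = 10.00 ≈ 10 → Na2SO4·10H2O

Na2SO4·10H2O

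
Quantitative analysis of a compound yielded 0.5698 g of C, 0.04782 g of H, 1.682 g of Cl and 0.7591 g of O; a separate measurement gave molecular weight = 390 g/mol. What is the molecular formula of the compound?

C6H6Cl6O6

C: 0.5698 g ÷ 12.01 g/mol = 0.04744 mol
H: 0.04782 g ÷ 1.008 g/mol = 0.04744 mol
Cl: 1.682 g ÷ 35.45 g/mol = 0.04745 mol
O: 0.7591 g ÷ 16.00 g/mol = 0.04744 mol
Divide by the smallest (0.04744 mol H): C 1.000, H 1.000, Cl 1.000, O 1.000
→ CHClO
Empirical-formula mass = 64.47 g/mol
n = 390 / 64.47 = 6.05 ≈ 6
Molecular formula = (CHClO)×6 = C6H6Cl6O6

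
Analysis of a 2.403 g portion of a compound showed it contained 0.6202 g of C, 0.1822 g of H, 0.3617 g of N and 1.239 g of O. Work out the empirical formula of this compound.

C2H7NO3

Moles — C: 0.6202 / 12.01 = 0.05164 mol; H: 0.1822 / 1.008 = 0.1808 mol; N: 0.3617 / 14.01 = 0.02582 mol; O: 1.239 / 16.00 = 0.07744 mol
Ratios (÷ 0.02582): C 2.000, H 7.001, N 1.000, O 2.999
Ratio ≈ 2:7:1:3, so the empirical formula is C2H7NO3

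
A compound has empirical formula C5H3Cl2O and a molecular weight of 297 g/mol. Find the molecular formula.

Empirical-formula mass = 149.97 g/mol
n = 297 / 149.97 = 1.98 ≈ 2
Molecular formula = (C5H3Cl2O)2 = C10H6Cl4O2

C10H6Cl4O2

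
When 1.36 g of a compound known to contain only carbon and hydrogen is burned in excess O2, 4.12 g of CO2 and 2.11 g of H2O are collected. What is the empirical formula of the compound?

C2H5

mol C = 4.12 / 44.01 = 0.09362; mass C = 0.09362 × 12.01 = 1.124 g
mol H = 2 × (2.11 / 18.02) = 0.2342; mass H = 0.2342 × 1.008 = 0.2361 g
Smallest is C at 0.09362 mol; normalising gives C 1.000, H 2.502
×2: C 2.00, H 5.00 → C2H5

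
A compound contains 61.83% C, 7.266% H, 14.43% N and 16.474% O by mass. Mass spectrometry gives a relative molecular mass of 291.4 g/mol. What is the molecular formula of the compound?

Assume 100 g: 61.83 g C, 7.266 g H, 14.43 g N, 16.474 g O.
C: 61.83 g ÷ 12.01 g/mol = 5.148 mol
H: 7.266 g ÷ 1.008 g/mol = 7.208 mol
N: 14.43 g ÷ 14.01 g/mol = 1.03 mol
O: 16.474 g ÷ 16.00 g/mol = 1.03 mol
Divide by the smallest (1.03 mol O): C 5.000, H 7.001, N 1.000, O 1.000
≈ 5:7:1:1 → C5H7NO
Empirical-formula mass = 97.12 g/mol
n = 291.4 / 97.12 = 3.00 ≈ 3
Molecular formula = (C5H7NO)×3 = C15H21N3O3

C15H21N3O3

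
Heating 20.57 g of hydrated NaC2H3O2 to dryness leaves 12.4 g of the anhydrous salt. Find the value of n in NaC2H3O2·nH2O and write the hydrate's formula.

Mass of water lost = 20.57 − 12.4 = 8.17 g → 8.17 / 18.02 = 0.4534 mol H2O
Molar mass of NaC2H3O2 = 82.03 g/mol → mol NaC2H3O2 = 12.4 / 82.03 = 0.1512
n = 0.4534 / 0.1512 = 3.00 ≈ 3 → NaC2H3O2·3H2O

NaC2H3O2·3H2O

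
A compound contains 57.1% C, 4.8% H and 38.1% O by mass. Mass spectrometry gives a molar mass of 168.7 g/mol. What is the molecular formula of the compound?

C8H8O4

Assume 100 g: 57.1 g C, 4.8 g H, 38.1 g O.
n(C) = 57.1/12.01 = 4.754, n(H) = 4.8/1.008 = 4.762, n(O) = 38.1/16.00 = 2.381
Smallest is O at 2.381 mol; normalising gives C 1.997, H 2.000, O 1.000
→ C2H2O
Empirical-formula mass = 42.04 g/mol
n = 168.7 / 42.04 = 4.01 ≈ 4
Molecular formula = (C2H2O)×4 = C8H8O4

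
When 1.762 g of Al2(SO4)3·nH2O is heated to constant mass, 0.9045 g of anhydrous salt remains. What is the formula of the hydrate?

Mass of water lost = 1.762 − 0.9045 = 0.8575 g → 0.8575 / 18.02 = 0.04759 mol H2O
Molar mass of Al2(SO4)3 = 342.17 g/mol → mol Al2(SO4)3 = 0.9045 / 342.17 = 0.002643
n = 0.04759 / 0.002643 = 18.00 ≈ 18 → Al2(SO4)3·18H2O

Al2(SO4)3·18H2O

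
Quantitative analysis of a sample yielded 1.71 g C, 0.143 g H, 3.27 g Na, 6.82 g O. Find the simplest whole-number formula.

CHNaO3

n(C) = 1.71/12.01 = 0.1424, n(H) = 0.143/1.008 = 0.1419, n(Na) = 3.27/22.99 = 0.1422, n(O) = 6.82/16.00 = 0.4263
Ratios (÷ 0.1419): C 1.004, H 1.000, Na 1.003, O 3.005
≈ 1:1:1:3 → CHNaO3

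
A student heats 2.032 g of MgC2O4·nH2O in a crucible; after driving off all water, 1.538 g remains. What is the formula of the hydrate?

MgC2O4·2H2O

Mass of water lost = 2.032 − 1.538 = 0.494 g → 0.494 / 18.02 = 0.02741 mol H2O
Molar mass of MgC2O4 = 112.33 g/mol → mol MgC2O4 = 1.538 / 112.33 = 0.01369
n = 0.02741 / 0.01369 = 2.00 ≈ 2 → MgC2O4·2H2O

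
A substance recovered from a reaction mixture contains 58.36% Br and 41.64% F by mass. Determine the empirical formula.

Assume 100 g: 58.36 g Br, 41.64 g F.
Br: 58.36 g ÷ 79.90 g/mol = 0.7304 mol
F: 41.64 g ÷ 19.00 g/mol = 2.192 mol
Divide by the smallest (0.7304 mol Br): Br 1.000, F 3.000
→ BrF3

BrF3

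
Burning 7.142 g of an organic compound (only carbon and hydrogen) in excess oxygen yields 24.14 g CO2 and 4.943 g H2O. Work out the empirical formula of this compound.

mol C = 24.14 / 44.01 = 0.5485; mass C = 0.5485 × 12.01 = 6.588 g
mol H = 2 × (4.943 / 18.02) = 0.5486; mass H = 0.5486 × 1.008 = 0.5530 g
Divide by the smallest (0.5485 mol C): C 1.000, H 1.000
Ratio ≈ 1:1, so the empirical formula is CH

CH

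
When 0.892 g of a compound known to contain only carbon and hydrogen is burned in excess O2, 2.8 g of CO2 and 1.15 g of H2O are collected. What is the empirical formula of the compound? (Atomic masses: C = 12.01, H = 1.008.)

mol C = 2.8 / 44.01 = 0.06362; mass C = 0.06362 × 12.01 = 0.7641 g
mol H = 2 × (1.15 / 18.02) = 0.1276; mass H = 0.1276 × 1.008 = 0.1287 g
Smallest is C at 0.06362 mol; normalising gives C 1.000, H 2.006
≈ 1:2 → CH2

CH2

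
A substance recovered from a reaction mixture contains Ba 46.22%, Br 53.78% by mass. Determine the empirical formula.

Assume 100 g: 46.22 g Ba, 53.78 g Br.
n(Ba) = 46.22/137.33 = 0.3366, n(Br) = 53.78/79.90 = 0.6731
Ratios (÷ 0.3366): Ba 1.000, Br 2.000
→ BaBr2

BaBr2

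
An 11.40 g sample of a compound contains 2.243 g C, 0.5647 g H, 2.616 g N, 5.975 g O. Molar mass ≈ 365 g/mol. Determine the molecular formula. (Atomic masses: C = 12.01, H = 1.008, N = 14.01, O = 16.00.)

C6H18N6O12

n(C) = 2.243/12.01 = 0.1868, n(H) = 0.5647/1.008 = 0.5602, n(N) = 2.616/14.01 = 0.1867, n(O) = 5.975/16.00 = 0.3734
Smallest is N at 0.1867 mol; normalising gives C 1.000, H 3.000, N 1.000, O 2.000
→ CH3NO2
Empirical-formula mass = 61.04 g/mol
n = 365 / 61.04 = 5.98 ≈ 6
Molecular formula = (CH3NO2)×6 = C6H18N6O12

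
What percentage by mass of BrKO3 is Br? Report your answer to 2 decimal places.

47.84%

Molar mass = 1(79.90) + 1(39.10) + 3(16.00) = 167.000 g/mol
Mass of Br per mole = 1 × 79.90 = 79.900 g
% Br = 79.900 / 167.000 × 100 = 47.84%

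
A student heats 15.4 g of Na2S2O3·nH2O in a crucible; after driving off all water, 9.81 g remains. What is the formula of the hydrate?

Na2S2O3·5H2O

Mass of water lost = 15.4 − 9.81 = 5.59 g → 5.59 / 18.02 = 0.3102 mol H2O
Molar mass of Na2S2O3 = 158.12 g/mol → mol Na2S2O3 = 9.81 / 158.12 = 0.06204
n = 0.3102 / 0.06204 = 5.00 ≈ 5 → Na2S2O3·5H2O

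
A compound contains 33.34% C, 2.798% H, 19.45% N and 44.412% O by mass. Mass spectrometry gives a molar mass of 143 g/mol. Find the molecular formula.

Assume 100 g: 33.34 g C, 2.798 g H, 19.45 g N, 44.412 g O.
C: 33.34 g ÷ 12.01 g/mol = 2.776 mol
H: 2.798 g ÷ 1.008 g/mol = 2.776 mol
N: 19.45 g ÷ 14.01 g/mol = 1.388 mol
O: 44.412 g ÷ 16.00 g/mol = 2.776 mol
Divide by the smallest (1.388 mol N): C 2.000, H 1.999, N 1.000, O 1.999
≈ 2:2:1:2 → C2H2NO2
Empirical-formula mass = 72.05 g/mol
n = 143 / 72.05 = 1.98 ≈ 2
Molecular formula = (C2H2NO2)×2 = C4H4N2O4

C4H4N2O4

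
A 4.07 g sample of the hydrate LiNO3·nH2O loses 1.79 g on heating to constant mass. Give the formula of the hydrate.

LiNO3·3H2O

Mass of anhydrous LiNO3 = 4.07 − 1.79 = 2.28 g
mol H2O = 1.79 / 18.02 = 0.09933
Molar mass of LiNO3 = 68.95 g/mol → mol LiNO3 = 2.28 / 68.95 = 0.03307
n = 0.09933 / 0.03307 = 3.00 ≈ 3 → LiNO3·3H2O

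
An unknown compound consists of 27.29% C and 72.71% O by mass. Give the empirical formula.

CO2

Assume 100 g: 27.29 g C, 72.71 g O.
C: 27.29 g ÷ 12.01 g/mol = 2.272 mol
O: 72.71 g ÷ 16.00 g/mol = 4.544 mol
Smallest is C at 2.272 mol; normalising gives C 1.000, O 2.000
→ CO2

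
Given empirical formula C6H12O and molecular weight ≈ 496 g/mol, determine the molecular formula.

Empirical-formula mass = 100.16 g/mol
n = 496 / 100.16 = 4.95 ≈ 5
Molecular formula = (C6H12O)5 = C30H60O5

C30H60O5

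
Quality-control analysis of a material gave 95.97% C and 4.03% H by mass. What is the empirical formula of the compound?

C2H

Assume 100 g: 95.97 g C, 4.03 g H.
C: 95.97 g ÷ 12.01 g/mol = 7.991 mol
H: 4.03 g ÷ 1.008 g/mol = 3.998 mol
Ratios (÷ 3.998): C 1.999, H 1.000
≈ 2:1 → C2H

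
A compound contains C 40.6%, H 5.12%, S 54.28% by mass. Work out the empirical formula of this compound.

C2H3S

Assume 100 g: 40.6 g C, 5.12 g H, 54.28 g S.
n(C) = 40.6/12.01 = 3.381, n(H) = 5.12/1.008 = 5.079, n(S) = 54.28/32.07 = 1.693
Divide by the smallest (1.693 mol S): C 1.997, H 3.001, S 1.000
Ratio ≈ 2:3:1, so the empirical formula is C2H3S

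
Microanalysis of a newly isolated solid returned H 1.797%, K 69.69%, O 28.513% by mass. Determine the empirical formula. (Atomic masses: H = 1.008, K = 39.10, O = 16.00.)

Assume 100 g: 1.797 g H, 69.69 g K, 28.513 g O.
Moles — H: 1.797 / 1.008 = 1.783 mol; K: 69.69 / 39.10 = 1.782 mol; O: 28.513 / 16.00 = 1.782 mol
Smallest is O at 1.782 mol; normalising gives H 1.000, K 1.000, O 1.000
→ HKO

HKO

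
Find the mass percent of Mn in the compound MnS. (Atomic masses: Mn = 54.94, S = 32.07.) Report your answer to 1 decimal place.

Molar mass = 1(54.94) + 1(32.07) = 87.010 g/mol
Mass of Mn per mole = 1 × 54.94 = 54.940 g
% Mn = 54.940 / 87.010 × 100 = 63.1%

63.1%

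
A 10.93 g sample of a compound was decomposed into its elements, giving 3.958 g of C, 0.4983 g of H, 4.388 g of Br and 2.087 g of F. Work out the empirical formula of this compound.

C6H9BrF2

C: 3.958 g ÷ 12.01 g/mol = 0.3296 mol
H: 0.4983 g ÷ 1.008 g/mol = 0.4943 mol
Br: 4.388 g ÷ 79.90 g/mol = 0.05492 mol
F: 2.087 g ÷ 19.00 g/mol = 0.1098 mol
Ratios (÷ 0.05492): C 6.001, H 9.001, Br 1.000, F 2.000
≈ 6:9:1:2 → C6H9BrF2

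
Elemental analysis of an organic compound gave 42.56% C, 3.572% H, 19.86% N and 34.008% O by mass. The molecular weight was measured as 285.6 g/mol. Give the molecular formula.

C10H10N4O6

Assume 100 g: 42.56 g C, 3.572 g H, 19.86 g N, 34.008 g O.
C: 42.56 g ÷ 12.01 g/mol = 3.544 mol
H: 3.572 g ÷ 1.008 g/mol = 3.544 mol
N: 19.86 g ÷ 14.01 g/mol = 1.418 mol
O: 34.008 g ÷ 16.00 g/mol = 2.126 mol
Ratios (÷ 1.418): C 2.500, H 2.500, N 1.000, O 1.499
Multiply by 2: C 5.00, H 5.00, N 2.00, O 3.00 → C5H5N2O3
Empirical-formula mass = 141.11 g/mol
n = 285.6 / 141.11 = 2.02 ≈ 2
Molecular formula = (C5H5N2O3)×2 = C10H10N4O6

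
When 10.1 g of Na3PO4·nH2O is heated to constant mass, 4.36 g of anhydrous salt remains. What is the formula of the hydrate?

Mass of water lost = 10.1 − 4.36 = 5.74 g → 5.74 / 18.02 = 0.3185 mol H2O
Molar mass of Na3PO4 = 163.94 g/mol → mol Na3PO4 = 4.36 / 163.94 = 0.0266
n = 0.3185 / 0.0266 = 11.98 ≈ 12 → Na3PO4·12H2O

Na3PO4·12H2O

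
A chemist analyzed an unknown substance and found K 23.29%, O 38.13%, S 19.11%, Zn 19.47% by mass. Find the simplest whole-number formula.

K2O8S2Zn

Assume 100 g: 23.29 g K, 38.13 g O, 19.11 g S, 19.47 g Zn.
n(K) = 23.29/39.10 = 0.5957, n(O) = 38.13/16.00 = 2.383, n(S) = 19.11/32.07 = 0.5959, n(Zn) = 19.47/65.38 = 0.2978
Ratios (÷ 0.2978): K 2.000, O 8.003, S 2.001, Zn 1.000
→ K2O8S2Zn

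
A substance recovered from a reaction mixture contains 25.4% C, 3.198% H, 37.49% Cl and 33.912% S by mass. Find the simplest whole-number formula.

Assume 100 g: 25.4 g C, 3.198 g H, 37.49 g Cl, 33.912 g S.
n(C) = 25.4/12.01 = 2.115, n(H) = 3.198/1.008 = 3.173, n(Cl) = 37.49/35.45 = 1.058, n(S) = 33.912/32.07 = 1.057
Ratios (÷ 1.057): C 2.000, H 3.000, Cl 1.000, S 1.000
≈ 2:3:1:1 → C2H3ClS

C2H3ClS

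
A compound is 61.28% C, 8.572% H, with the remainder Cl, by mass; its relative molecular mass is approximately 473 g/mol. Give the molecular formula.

Assume 100 g: 61.28 g C, 8.572 g H, 30.148 g Cl.
n(C) = 61.28/12.01 = 5.102, n(H) = 8.572/1.008 = 8.504, n(Cl) = 30.148/35.45 = 0.8504
Ratios (÷ 0.8504): C 6.000, H 10.000, Cl 1.000
Ratio ≈ 6:10:1, so the empirical formula is C6H10Cl
Empirical-formula mass = 117.59 g/mol
n = 473 / 117.59 = 4.02 ≈ 4
Molecular formula = (C6H10Cl)×4 = C24H40Cl4

C24H40Cl4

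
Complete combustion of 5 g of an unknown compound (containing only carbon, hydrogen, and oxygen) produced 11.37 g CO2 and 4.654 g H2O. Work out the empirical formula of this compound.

C3H6O

mol C = 11.37 / 44.01 = 0.2584; mass C = 0.2584 × 12.01 = 3.103 g
mol H = 2 × (4.654 / 18.02) = 0.5165; mass H = 0.5165 × 1.008 = 0.5207 g
mass O = 5 − (3.623) = 1.377 g → mol O = 0.08603
Ratios (÷ 0.08603): C 3.003, H 6.004, O 1.000
Ratio ≈ 3:6:1, so the empirical formula is C3H6O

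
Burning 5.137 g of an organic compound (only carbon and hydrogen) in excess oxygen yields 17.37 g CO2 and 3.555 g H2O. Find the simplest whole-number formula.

mol C = 17.37 / 44.01 = 0.3947; mass C = 0.3947 × 12.01 = 4.740 g
mol H = 2 × (3.555 / 18.02) = 0.3946; mass H = 0.3946 × 1.008 = 0.3977 g
Divide by the smallest (0.3946 mol H): C 1.000, H 1.000
Ratio ≈ 1:1, so the empirical formula is CH

CH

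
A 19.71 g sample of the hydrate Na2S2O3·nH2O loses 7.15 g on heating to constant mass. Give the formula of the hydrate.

Mass of anhydrous Na2S2O3 = 19.71 − 7.15 = 12.56 g
mol H2O = 7.15 / 18.02 = 0.3968
Molar mass of Na2S2O3 = 158.12 g/mol → mol Na2S2O3 = 12.56 / 158.12 = 0.07943
n = 0.3968 / 0.07943 = 5.00 ≈ 5 → Na2S2O3·5H2O

Na2S2O3·5H2O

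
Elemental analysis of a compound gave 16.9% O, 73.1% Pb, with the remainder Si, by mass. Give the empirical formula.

Assume 100 g: 16.9 g O, 73.1 g Pb, 10 g Si.
n(O) = 16.9/16.00 = 1.056, n(Pb) = 73.1/207.2 = 0.3528, n(Si) = 10/28.09 = 0.356
Smallest is Pb at 0.3528 mol; normalising gives O 2.994, Pb 1.000, Si 1.009
→ O3PbSi

O3PbSi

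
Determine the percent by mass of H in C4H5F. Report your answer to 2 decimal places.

Molar mass = 4(12.01) + 5(1.008) + 1(19.00) = 72.080 g/mol
Mass of H per mole = 5 × 1.008 = 5.040 g
% H = 5.040 / 72.080 × 100 = 6.99%

6.99%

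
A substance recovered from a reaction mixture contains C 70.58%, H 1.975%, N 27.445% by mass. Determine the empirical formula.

C3HN

Assume 100 g: 70.58 g C, 1.975 g H, 27.445 g N.
Moles — C: 70.58 / 12.01 = 5.877 mol; H: 1.975 / 1.008 = 1.959 mol; N: 27.445 / 14.01 = 1.959 mol
Ratios (÷ 1.959): C 3.000, H 1.000, N 1.000
Ratio ≈ 3:1:1, so the empirical formula is C3HN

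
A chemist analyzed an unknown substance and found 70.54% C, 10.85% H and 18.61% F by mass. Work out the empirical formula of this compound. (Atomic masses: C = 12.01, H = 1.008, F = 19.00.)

Assume 100 g: 70.54 g C, 10.85 g H, 18.61 g F.
C: 70.54 g ÷ 12.01 g/mol = 5.873 mol
H: 10.85 g ÷ 1.008 g/mol = 10.76 mol
F: 18.61 g ÷ 19.00 g/mol = 0.9795 mol
Smallest is F at 0.9795 mol; normalising gives C 5.997, H 10.989, F 1.000
Ratio ≈ 6:11:1, so the empirical formula is C6H11F

C6H11F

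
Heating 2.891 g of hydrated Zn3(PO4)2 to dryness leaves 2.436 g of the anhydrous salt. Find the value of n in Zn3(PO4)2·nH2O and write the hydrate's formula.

Mass of water lost = 2.891 − 2.436 = 0.455 g → 0.455 / 18.02 = 0.02525 mol H2O
Molar mass of Zn3(PO4)2 = 386.08 g/mol → mol Zn3(PO4)2 = 2.436 / 386.08 = 0.00631
n = 0.02525 / 0.00631 = 4.00 ≈ 4 → Zn3(PO4)2·4H2O

Zn3(PO4)2·4H2O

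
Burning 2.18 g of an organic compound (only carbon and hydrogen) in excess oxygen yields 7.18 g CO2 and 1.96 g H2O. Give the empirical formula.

C3H4

mol C = 7.18 / 44.01 = 0.1631; mass C = 0.1631 × 12.01 = 1.959 g
mol H = 2 × (1.96 / 18.02) = 0.2175; mass H = 0.2175 × 1.008 = 0.2193 g
Ratios (÷ 0.1631): C 1.000, H 1.333
Multiply by 3: C 3.00, H 4.00 → C3H4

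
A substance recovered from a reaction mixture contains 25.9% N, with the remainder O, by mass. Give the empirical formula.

Assume 100 g: 25.9 g N, 74.1 g O.
n(N) = 25.9/14.01 = 1.849, n(O) = 74.1/16.00 = 4.631
Ratios (÷ 1.849): N 1.000, O 2.505
×2: N 2.00, O 5.01 → N2O5

N2O5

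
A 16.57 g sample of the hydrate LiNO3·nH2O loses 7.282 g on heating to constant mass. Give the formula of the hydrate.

LiNO3·3H2O

Mass of anhydrous LiNO3 = 16.57 − 7.282 = 9.288 g
mol H2O = 7.282 / 18.02 = 0.4041
Molar mass of LiNO3 = 68.95 g/mol → mol LiNO3 = 9.288 / 68.95 = 0.1347
n = 0.4041 / 0.1347 = 3.00 ≈ 3 → LiNO3·3H2O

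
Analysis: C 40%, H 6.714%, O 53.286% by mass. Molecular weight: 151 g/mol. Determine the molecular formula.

Assume 100 g: 40 g C, 6.714 g H, 53.286 g O.
C: 40 g ÷ 12.01 g/mol = 3.331 mol
H: 6.714 g ÷ 1.008 g/mol = 6.661 mol
O: 53.286 g ÷ 16.00 g/mol = 3.33 mol
Divide by the smallest (3.33 mol O): C 1.000, H 2.000, O 1.000
Ratio ≈ 1:2:1, so the empirical formula is CH2O
Empirical-formula mass = 30.03 g/mol
n = 151 / 30.03 = 5.03 ≈ 5
Molecular formula = (CH2O)×5 = C5H10O5

C5H10O5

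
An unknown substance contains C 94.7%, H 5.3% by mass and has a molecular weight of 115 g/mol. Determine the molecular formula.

C9H6

Assume 100 g: 94.7 g C, 5.3 g H.
C: 94.7 g ÷ 12.01 g/mol = 7.885 mol
H: 5.3 g ÷ 1.008 g/mol = 5.258 mol
Ratios (÷ 5.258): C 1.500, H 1.000
×2: C 3.00, H 2.00 → C3H2
Empirical-formula mass = 38.05 g/mol
n = 115 / 38.05 = 3.02 ≈ 3
Molecular formula = (C3H2)×3 = C9H6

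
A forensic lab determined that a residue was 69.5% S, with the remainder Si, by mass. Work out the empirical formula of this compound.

Assume 100 g: 69.5 g S, 30.5 g Si.
S: 69.5 g ÷ 32.07 g/mol = 2.167 mol
Si: 30.5 g ÷ 28.09 g/mol = 1.086 mol
Ratios (÷ 1.086): S 1.996, Si 1.000
Ratio ≈ 2:1, so the empirical formula is S2Si

S2Si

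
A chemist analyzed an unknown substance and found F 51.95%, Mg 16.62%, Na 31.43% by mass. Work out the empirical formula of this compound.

F4MgNa2

Assume 100 g: 51.95 g F, 16.62 g Mg, 31.43 g Na.
Moles — F: 51.95 / 19.00 = 2.734 mol; Mg: 16.62 / 24.31 = 0.6837 mol; Na: 31.43 / 22.99 = 1.367 mol
Ratios (÷ 0.6837): F 3.999, Mg 1.000, Na 2.000
Ratio ≈ 4:1:2, so the empirical formula is F4MgNa2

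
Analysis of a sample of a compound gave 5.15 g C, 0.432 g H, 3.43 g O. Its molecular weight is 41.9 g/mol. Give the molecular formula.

C2H2O

Moles — C: 5.15 / 12.01 = 0.4288 mol; H: 0.432 / 1.008 = 0.4286 mol; O: 3.43 / 16.00 = 0.2144 mol
Smallest is O at 0.2144 mol; normalising gives C 2.000, H 1.999, O 1.000
→ C2H2O
Empirical-formula mass = 42.04 g/mol
n = 41.9 / 42.04 = 1.00 ≈ 1
Molecular formula = empirical formula = C2H2O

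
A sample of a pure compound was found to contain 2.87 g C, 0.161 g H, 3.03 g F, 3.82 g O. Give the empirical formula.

Moles — C: 2.87 / 12.01 = 0.239 mol; H: 0.161 / 1.008 = 0.1597 mol; F: 3.03 / 19.00 = 0.1595 mol; O: 3.82 / 16.00 = 0.2387 mol
Smallest is F at 0.1595 mol; normalising gives C 1.498, H 1.002, F 1.000, O 1.497
Multiply by 2: C 3.00, H 2.00, F 2.00, O 2.99 → C3H2F2O3

C3H2F2O3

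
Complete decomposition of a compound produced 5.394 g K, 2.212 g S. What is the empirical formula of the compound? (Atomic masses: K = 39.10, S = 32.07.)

K2S

K: 5.394 g ÷ 39.10 g/mol = 0.138 mol
S: 2.212 g ÷ 32.07 g/mol = 0.06897 mol
Ratios (÷ 0.06897): K 2.000, S 1.000
Ratio ≈ 2:1, so the empirical formula is K2S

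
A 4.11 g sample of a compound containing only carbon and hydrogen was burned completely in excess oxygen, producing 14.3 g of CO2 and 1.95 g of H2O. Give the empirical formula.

C3H2

mol C = 14.3 / 44.01 = 0.3249; mass C = 0.3249 × 12.01 = 3.902 g
mol H = 2 × (1.95 / 18.02) = 0.2164; mass H = 0.2164 × 1.008 = 0.2182 g
Divide by the smallest (0.2164 mol H): C 1.501, H 1.000
Multiply by 2: C 3.00, H 2.00 → C3H2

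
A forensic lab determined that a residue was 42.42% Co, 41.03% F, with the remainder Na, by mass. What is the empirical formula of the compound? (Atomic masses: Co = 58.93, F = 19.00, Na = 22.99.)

CoF3Na

Assume 100 g: 42.42 g Co, 41.03 g F, 16.55 g Na.
n(Co) = 42.42/58.93 = 0.7198, n(F) = 41.03/19.00 = 2.159, n(Na) = 16.55/22.99 = 0.7199
Ratios (÷ 0.7198): Co 1.000, F 3.000, Na 1.000
Ratio ≈ 1:3:1, so the empirical formula is CoF3Na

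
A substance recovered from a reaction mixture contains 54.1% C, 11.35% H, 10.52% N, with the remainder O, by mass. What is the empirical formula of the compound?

Assume 100 g: 54.1 g C, 11.35 g H, 10.52 g N, 24.03 g O.
Moles — C: 54.1 / 12.01 = 4.505 mol; H: 11.35 / 1.008 = 11.26 mol; N: 10.52 / 14.01 = 0.7509 mol; O: 24.03 / 16.00 = 1.502 mol
Ratios (÷ 0.7509): C 5.999, H 14.995, N 1.000, O 2.000
≈ 6:15:1:2 → C6H15NO2

C6H15NO2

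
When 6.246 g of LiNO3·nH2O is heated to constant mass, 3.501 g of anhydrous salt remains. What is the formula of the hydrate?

Mass of water lost = 6.246 − 3.501 = 2.745 g → 2.745 / 18.02 = 0.1523 mol H2O
Molar mass of LiNO3 = 68.95 g/mol → mol LiNO3 = 3.501 / 68.95 = 0.05078
n = 0.1523 / 0.05078 = 3.00 ≈ 3 → LiNO3·3H2O

LiNO3·3H2O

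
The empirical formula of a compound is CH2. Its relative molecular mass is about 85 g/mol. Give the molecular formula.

Empirical-formula mass = 14.03 g/mol
n = 85 / 14.03 = 6.06 ≈ 6
Molecular formula = (CH2)6 = C6H12

C6H12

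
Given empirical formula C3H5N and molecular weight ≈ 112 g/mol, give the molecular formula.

Empirical-formula mass = 55.08 g/mol
n = 112 / 55.08 = 2.03 ≈ 2
Molecular formula = (C3H5N)2 = C6H10N2

C6H10N2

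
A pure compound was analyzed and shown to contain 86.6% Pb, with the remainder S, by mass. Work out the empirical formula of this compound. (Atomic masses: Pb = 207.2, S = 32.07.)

Assume 100 g: 86.6 g Pb, 13.4 g S.
Moles — Pb: 86.6 / 207.2 = 0.418 mol; S: 13.4 / 32.07 = 0.4178 mol
Smallest is S at 0.4178 mol; normalising gives Pb 1.000, S 1.000
Ratio ≈ 1:1, so the empirical formula is PbS

PbS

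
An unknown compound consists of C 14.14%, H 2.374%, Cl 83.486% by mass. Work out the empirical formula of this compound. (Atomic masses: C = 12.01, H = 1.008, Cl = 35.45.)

Assume 100 g: 14.14 g C, 2.374 g H, 83.486 g Cl.
Moles — C: 14.14 / 12.01 = 1.177 mol; H: 2.374 / 1.008 = 2.355 mol; Cl: 83.486 / 35.45 = 2.355 mol
Ratios (÷ 1.177): C 1.000, H 2.000, Cl 2.000
Ratio ≈ 1:2:2, so the empirical formula is CH2Cl2

CH2Cl2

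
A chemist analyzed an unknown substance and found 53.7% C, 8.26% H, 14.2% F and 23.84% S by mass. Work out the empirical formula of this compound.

Assume 100 g: 53.7 g C, 8.26 g H, 14.2 g F, 23.84 g S.
C: 53.7 g ÷ 12.01 g/mol = 4.471 mol
H: 8.26 g ÷ 1.008 g/mol = 8.194 mol
F: 14.2 g ÷ 19.00 g/mol = 0.7474 mol
S: 23.84 g ÷ 32.07 g/mol = 0.7434 mol
Ratios (÷ 0.7434): C 6.015, H 11.023, F 1.005, S 1.000
Ratio ≈ 6:11:1:1, so the empirical formula is C6H11FS

C6H11FS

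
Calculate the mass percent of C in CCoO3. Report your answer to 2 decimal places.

Molar mass = 1(12.01) + 1(58.93) + 3(16.00) = 118.940 g/mol
Mass of C per mole = 1 × 12.01 = 12.010 g
% C = 12.010 / 118.940 × 100 = 10.10%

10.10%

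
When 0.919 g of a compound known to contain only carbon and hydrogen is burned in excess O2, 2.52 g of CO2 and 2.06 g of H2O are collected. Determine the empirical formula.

CH4

mol C = 2.52 / 44.01 = 0.05726; mass C = 0.05726 × 12.01 = 0.6877 g
mol H = 2 × (2.06 / 18.02) = 0.2286; mass H = 0.2286 × 1.008 = 0.2305 g
Smallest is C at 0.05726 mol; normalising gives C 1.000, H 3.993
→ CH4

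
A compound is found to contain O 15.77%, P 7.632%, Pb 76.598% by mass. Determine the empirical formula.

O8P2Pb3

Assume 100 g: 15.77 g O, 7.632 g P, 76.598 g Pb.
Moles — O: 15.77 / 16.00 = 0.9856 mol; P: 7.632 / 30.97 = 0.2464 mol; Pb: 76.598 / 207.2 = 0.3697 mol
Divide by the smallest (0.2464 mol P): O 4.000, P 1.000, Pb 1.500
Scaling by 2: O 8.00, P 2.00, Pb 3.00 → O8P2Pb3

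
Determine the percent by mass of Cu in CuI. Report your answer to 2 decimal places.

Molar mass = 1(63.55) + 1(126.90) = 190.450 g/mol
Mass of Cu per mole = 1 × 63.55 = 63.550 g
% Cu = 63.550 / 190.450 × 100 = 33.37%

33.37%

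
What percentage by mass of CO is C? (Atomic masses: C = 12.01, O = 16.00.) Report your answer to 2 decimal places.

42.88%

Molar mass = 1(12.01) + 1(16.00) = 28.010 g/mol
Mass of C per mole = 1 × 12.01 = 12.010 g
% C = 12.010 / 28.010 × 100 = 42.88%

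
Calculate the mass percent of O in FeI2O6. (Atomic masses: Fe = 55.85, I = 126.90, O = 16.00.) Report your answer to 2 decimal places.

23.67%

Molar mass = 1(55.85) + 2(126.90) + 6(16.00) = 405.650 g/mol
Mass of O per mole = 6 × 16.00 = 96.000 g
% O = 96.000 / 405.650 × 100 = 23.67%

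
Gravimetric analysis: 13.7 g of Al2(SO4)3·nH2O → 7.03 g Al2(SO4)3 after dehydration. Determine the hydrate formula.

Mass of water lost = 13.7 − 7.03 = 6.67 g → 6.67 / 18.02 = 0.3701 mol H2O
Molar mass of Al2(SO4)3 = 342.17 g/mol → mol Al2(SO4)3 = 7.03 / 342.17 = 0.02055
n = 0.3701 / 0.02055 = 18.02 ≈ 18 → Al2(SO4)3·18H2O

Al2(SO4)3·18H2O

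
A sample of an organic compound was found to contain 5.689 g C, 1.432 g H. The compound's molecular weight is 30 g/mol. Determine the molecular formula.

C2H6

C: 5.689 g ÷ 12.01 g/mol = 0.4737 mol
H: 1.432 g ÷ 1.008 g/mol = 1.421 mol
Smallest is C at 0.4737 mol; normalising gives C 1.000, H 2.999
Ratio ≈ 1:3, so the empirical formula is CH3
Empirical-formula mass = 15.03 g/mol
n = 30 / 15.03 = 2.00 ≈ 2
Molecular formula = (CH3)×2 = C2H6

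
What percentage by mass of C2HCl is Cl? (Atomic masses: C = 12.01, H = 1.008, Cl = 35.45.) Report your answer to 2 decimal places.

Molar mass = 2(12.01) + 1(1.008) + 1(35.45) = 60.478 g/mol
Mass of Cl per mole = 1 × 35.45 = 35.450 g
% Cl = 35.450 / 60.478 × 100 = 58.62%

58.62%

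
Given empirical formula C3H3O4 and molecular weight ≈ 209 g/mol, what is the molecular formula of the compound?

Empirical-formula mass = 103.05 g/mol
n = 209 / 103.05 = 2.03 ≈ 2
Molecular formula = (C3H3O4)2 = C6H6O8

C6H6O8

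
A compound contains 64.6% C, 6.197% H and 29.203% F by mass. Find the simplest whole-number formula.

Assume 100 g: 64.6 g C, 6.197 g H, 29.203 g F.
n(C) = 64.6/12.01 = 5.379, n(H) = 6.197/1.008 = 6.148, n(F) = 29.203/19.00 = 1.537
Ratios (÷ 1.537): C 3.500, H 4.000, F 1.000
×2: C 7.00, H 8.00, F 2.00 → C7H8F2

C7H8F2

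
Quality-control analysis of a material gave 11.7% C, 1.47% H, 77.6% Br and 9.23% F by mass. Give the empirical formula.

C2H3Br2F

Assume 100 g: 11.7 g C, 1.47 g H, 77.6 g Br, 9.23 g F.
n(C) = 11.7/12.01 = 0.9742, n(H) = 1.47/1.008 = 1.458, n(Br) = 77.6/79.90 = 0.9712, n(F) = 9.23/19.00 = 0.4858
Divide by the smallest (0.4858 mol F): C 2.005, H 3.002, Br 1.999, F 1.000
Ratio ≈ 2:3:2:1, so the empirical formula is C2H3Br2F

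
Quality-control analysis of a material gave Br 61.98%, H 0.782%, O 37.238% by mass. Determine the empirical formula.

BrHO3

Assume 100 g: 61.98 g Br, 0.782 g H, 37.238 g O.
Br: 61.98 g ÷ 79.90 g/mol = 0.7757 mol
H: 0.782 g ÷ 1.008 g/mol = 0.7758 mol
O: 37.238 g ÷ 16.00 g/mol = 2.327 mol
Ratios (÷ 0.7757): Br 1.000, H 1.000, O 3.000
Ratio ≈ 1:1:3, so the empirical formula is BrHO3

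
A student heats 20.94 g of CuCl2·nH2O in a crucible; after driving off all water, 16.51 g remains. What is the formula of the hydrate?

Mass of water lost = 20.94 − 16.51 = 4.43 g → 4.43 / 18.02 = 0.2458 mol H2O
Molar mass of CuCl2 = 134.45 g/mol → mol CuCl2 = 16.51 / 134.45 = 0.1228
n = 0.2458 / 0.1228 = 2.00 ≈ 2 → CuCl2·2H2O

CuCl2·2H2O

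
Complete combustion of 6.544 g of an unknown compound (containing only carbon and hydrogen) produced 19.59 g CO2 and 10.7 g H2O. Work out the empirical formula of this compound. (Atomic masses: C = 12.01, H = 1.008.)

mol C = 19.59 / 44.01 = 0.4451; mass C = 0.4451 × 12.01 = 5.346 g
mol H = 2 × (10.7 / 18.02) = 1.188; mass H = 1.188 × 1.008 = 1.197 g
Ratios (÷ 0.4451): C 1.000, H 2.668
Multiply by 3: C 3.00, H 8.00 → C3H8

C3H8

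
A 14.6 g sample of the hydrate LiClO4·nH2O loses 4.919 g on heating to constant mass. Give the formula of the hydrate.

LiClO4·3H2O

Mass of anhydrous LiClO4 = 14.6 − 4.919 = 9.681 g
mol H2O = 4.919 / 18.02 = 0.273
Molar mass of LiClO4 = 106.39 g/mol → mol LiClO4 = 9.681 / 106.39 = 0.091
n = 0.273 / 0.091 = 3.00 ≈ 3 → LiClO4·3H2O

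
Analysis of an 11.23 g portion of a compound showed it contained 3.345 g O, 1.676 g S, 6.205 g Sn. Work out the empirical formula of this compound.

O: 3.345 g ÷ 16.00 g/mol = 0.2091 mol
S: 1.676 g ÷ 32.07 g/mol = 0.05226 mol
Sn: 6.205 g ÷ 118.71 g/mol = 0.05227 mol
Ratios (÷ 0.05226): O 4.000, S 1.000, Sn 1.000
Ratio ≈ 4:1:1, so the empirical formula is O4SSn

O4SSn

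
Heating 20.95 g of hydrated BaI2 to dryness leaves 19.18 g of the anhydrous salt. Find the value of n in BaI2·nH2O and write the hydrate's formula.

Mass of water lost = 20.95 − 19.18 = 1.77 g → 1.77 / 18.02 = 0.09822 mol H2O
Molar mass of BaI2 = 391.13 g/mol → mol BaI2 = 19.18 / 391.13 = 0.04904
n = 0.09822 / 0.04904 = 2.00 ≈ 2 → BaI2·2H2O

BaI2·2H2O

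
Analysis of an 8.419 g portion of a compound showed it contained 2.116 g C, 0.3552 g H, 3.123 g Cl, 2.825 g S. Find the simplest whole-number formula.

n(C) = 2.116/12.01 = 0.1762, n(H) = 0.3552/1.008 = 0.3524, n(Cl) = 3.123/35.45 = 0.0881, n(S) = 2.825/32.07 = 0.08809
Ratios (÷ 0.08809): C 2.000, H 4.000, Cl 1.000, S 1.000
Ratio ≈ 2:4:1:1, so the empirical formula is C2H4ClS

C2H4ClS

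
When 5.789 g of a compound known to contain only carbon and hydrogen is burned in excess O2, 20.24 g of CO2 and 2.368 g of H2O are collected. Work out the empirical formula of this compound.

mol C = 20.24 / 44.01 = 0.4599; mass C = 0.4599 × 12.01 = 5.523 g
mol H = 2 × (2.368 / 18.02) = 0.2628; mass H = 0.2628 × 1.008 = 0.2649 g
Divide by the smallest (0.2628 mol H): C 1.750, H 1.000
Multiply by 4: C 7.00, H 4.00 → C7H4

C7H4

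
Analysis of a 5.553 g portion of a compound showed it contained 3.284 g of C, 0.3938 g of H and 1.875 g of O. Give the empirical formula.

C7H10O3

C: 3.284 g ÷ 12.01 g/mol = 0.2734 mol
H: 0.3938 g ÷ 1.008 g/mol = 0.3907 mol
O: 1.875 g ÷ 16.00 g/mol = 0.1172 mol
Ratios (÷ 0.1172): C 2.333, H 3.334, O 1.000
Multiply by 3: C 7.00, H 10.00, O 3.00 → C7H10O3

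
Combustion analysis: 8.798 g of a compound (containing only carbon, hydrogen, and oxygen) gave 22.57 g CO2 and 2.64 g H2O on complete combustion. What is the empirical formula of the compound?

C7H4O2

mol C = 22.57 / 44.01 = 0.5128; mass C = 0.5128 × 12.01 = 6.159 g
mol H = 2 × (2.64 / 18.02) = 0.2930; mass H = 0.2930 × 1.008 = 0.2954 g
mass O = 8.798 − (6.455) = 2.343 g → mol O = 0.1465
Ratios (÷ 0.1465): C 3.501, H 2.001, O 1.000
Multiply by 2: C 7.00, H 4.00, O 2.00 → C7H4O2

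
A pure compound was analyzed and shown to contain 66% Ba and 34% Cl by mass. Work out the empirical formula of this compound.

BaCl2

Assume 100 g: 66 g Ba, 34 g Cl.
n(Ba) = 66/137.33 = 0.4806, n(Cl) = 34/35.45 = 0.9591
Smallest is Ba at 0.4806 mol; normalising gives Ba 1.000, Cl 1.996
Ratio ≈ 1:2, so the empirical formula is BaCl2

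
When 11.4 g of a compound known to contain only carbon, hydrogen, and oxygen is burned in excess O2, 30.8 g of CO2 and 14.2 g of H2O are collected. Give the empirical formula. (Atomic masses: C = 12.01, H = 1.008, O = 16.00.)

C8H18O

mol C = 30.8 / 44.01 = 0.6998; mass C = 0.6998 × 12.01 = 8.405 g
mol H = 2 × (14.2 / 18.02) = 1.576; mass H = 1.576 × 1.008 = 1.589 g
mass O = 11.4 − (9.994) = 1.406 g → mol O = 0.08789
Divide by the smallest (0.08789 mol O): C 7.962, H 17.931, O 1.000
≈ 8:18:1 → C8H18O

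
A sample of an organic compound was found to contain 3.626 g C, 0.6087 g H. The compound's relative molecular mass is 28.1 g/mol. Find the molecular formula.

C: 3.626 g ÷ 12.01 g/mol = 0.3019 mol
H: 0.6087 g ÷ 1.008 g/mol = 0.6039 mol
Smallest is C at 0.3019 mol; normalising gives C 1.000, H 2.000
Ratio ≈ 1:2, so the empirical formula is CH2
Empirical-formula mass = 14.03 g/mol
n = 28.1 / 14.03 = 2.00 ≈ 2
Molecular formula = (CH2)×2 = C2H4

C2H4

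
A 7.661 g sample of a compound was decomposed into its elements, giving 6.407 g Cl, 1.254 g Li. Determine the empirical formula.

ClLi

Cl: 6.407 g ÷ 35.45 g/mol = 0.1807 mol
Li: 1.254 g ÷ 6.94 g/mol = 0.1807 mol
Smallest is Li at 0.1807 mol; normalising gives Cl 1.000, Li 1.000
→ ClLi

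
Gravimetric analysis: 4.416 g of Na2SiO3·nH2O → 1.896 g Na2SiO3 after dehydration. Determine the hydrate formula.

Na2SiO3·9H2O

Mass of water lost = 4.416 − 1.896 = 2.52 g → 2.52 / 18.02 = 0.1398 mol H2O
Molar mass of Na2SiO3 = 122.07 g/mol → mol Na2SiO3 = 1.896 / 122.07 = 0.01553
n = 0.1398 / 0.01553 = 9.00 ≈ 9 → Na2SiO3·9H2O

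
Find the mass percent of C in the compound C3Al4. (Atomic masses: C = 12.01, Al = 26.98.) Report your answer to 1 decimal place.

25.0%

Molar mass = 3(12.01) + 4(26.98) = 143.950 g/mol
Mass of C per mole = 3 × 12.01 = 36.030 g
% C = 36.030 / 143.950 × 100 = 25.0%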